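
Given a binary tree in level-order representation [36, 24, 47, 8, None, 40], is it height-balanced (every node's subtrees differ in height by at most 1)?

Tree (level-order array): [36, 24, 47, 8, None, 40]
Definition: a tree is height-balanced if, at every node, |h(left) - h(right)| <= 1 (empty subtree has height -1).
Bottom-up per-node check:
  node 8: h_left=-1, h_right=-1, diff=0 [OK], height=0
  node 24: h_left=0, h_right=-1, diff=1 [OK], height=1
  node 40: h_left=-1, h_right=-1, diff=0 [OK], height=0
  node 47: h_left=0, h_right=-1, diff=1 [OK], height=1
  node 36: h_left=1, h_right=1, diff=0 [OK], height=2
All nodes satisfy the balance condition.
Result: Balanced


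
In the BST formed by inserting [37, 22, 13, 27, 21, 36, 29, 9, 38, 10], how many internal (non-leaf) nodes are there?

Tree built from: [37, 22, 13, 27, 21, 36, 29, 9, 38, 10]
Tree (level-order array): [37, 22, 38, 13, 27, None, None, 9, 21, None, 36, None, 10, None, None, 29]
Rule: An internal node has at least one child.
Per-node child counts:
  node 37: 2 child(ren)
  node 22: 2 child(ren)
  node 13: 2 child(ren)
  node 9: 1 child(ren)
  node 10: 0 child(ren)
  node 21: 0 child(ren)
  node 27: 1 child(ren)
  node 36: 1 child(ren)
  node 29: 0 child(ren)
  node 38: 0 child(ren)
Matching nodes: [37, 22, 13, 9, 27, 36]
Count of internal (non-leaf) nodes: 6


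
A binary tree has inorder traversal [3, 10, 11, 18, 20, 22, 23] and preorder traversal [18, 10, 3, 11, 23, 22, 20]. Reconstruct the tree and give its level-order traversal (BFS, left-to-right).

Inorder:  [3, 10, 11, 18, 20, 22, 23]
Preorder: [18, 10, 3, 11, 23, 22, 20]
Algorithm: preorder visits root first, so consume preorder in order;
for each root, split the current inorder slice at that value into
left-subtree inorder and right-subtree inorder, then recurse.
Recursive splits:
  root=18; inorder splits into left=[3, 10, 11], right=[20, 22, 23]
  root=10; inorder splits into left=[3], right=[11]
  root=3; inorder splits into left=[], right=[]
  root=11; inorder splits into left=[], right=[]
  root=23; inorder splits into left=[20, 22], right=[]
  root=22; inorder splits into left=[20], right=[]
  root=20; inorder splits into left=[], right=[]
Reconstructed level-order: [18, 10, 23, 3, 11, 22, 20]


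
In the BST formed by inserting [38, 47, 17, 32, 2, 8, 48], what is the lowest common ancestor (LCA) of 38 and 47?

Tree insertion order: [38, 47, 17, 32, 2, 8, 48]
Tree (level-order array): [38, 17, 47, 2, 32, None, 48, None, 8]
In a BST, the LCA of p=38, q=47 is the first node v on the
root-to-leaf path with p <= v <= q (go left if both < v, right if both > v).
Walk from root:
  at 38: 38 <= 38 <= 47, this is the LCA
LCA = 38


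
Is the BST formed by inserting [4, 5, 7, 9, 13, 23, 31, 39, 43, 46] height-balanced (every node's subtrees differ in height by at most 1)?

Tree (level-order array): [4, None, 5, None, 7, None, 9, None, 13, None, 23, None, 31, None, 39, None, 43, None, 46]
Definition: a tree is height-balanced if, at every node, |h(left) - h(right)| <= 1 (empty subtree has height -1).
Bottom-up per-node check:
  node 46: h_left=-1, h_right=-1, diff=0 [OK], height=0
  node 43: h_left=-1, h_right=0, diff=1 [OK], height=1
  node 39: h_left=-1, h_right=1, diff=2 [FAIL (|-1-1|=2 > 1)], height=2
  node 31: h_left=-1, h_right=2, diff=3 [FAIL (|-1-2|=3 > 1)], height=3
  node 23: h_left=-1, h_right=3, diff=4 [FAIL (|-1-3|=4 > 1)], height=4
  node 13: h_left=-1, h_right=4, diff=5 [FAIL (|-1-4|=5 > 1)], height=5
  node 9: h_left=-1, h_right=5, diff=6 [FAIL (|-1-5|=6 > 1)], height=6
  node 7: h_left=-1, h_right=6, diff=7 [FAIL (|-1-6|=7 > 1)], height=7
  node 5: h_left=-1, h_right=7, diff=8 [FAIL (|-1-7|=8 > 1)], height=8
  node 4: h_left=-1, h_right=8, diff=9 [FAIL (|-1-8|=9 > 1)], height=9
Node 39 violates the condition: |-1 - 1| = 2 > 1.
Result: Not balanced


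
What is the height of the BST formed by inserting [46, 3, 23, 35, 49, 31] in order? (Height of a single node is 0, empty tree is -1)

Insertion order: [46, 3, 23, 35, 49, 31]
Tree (level-order array): [46, 3, 49, None, 23, None, None, None, 35, 31]
Compute height bottom-up (empty subtree = -1):
  height(31) = 1 + max(-1, -1) = 0
  height(35) = 1 + max(0, -1) = 1
  height(23) = 1 + max(-1, 1) = 2
  height(3) = 1 + max(-1, 2) = 3
  height(49) = 1 + max(-1, -1) = 0
  height(46) = 1 + max(3, 0) = 4
Height = 4


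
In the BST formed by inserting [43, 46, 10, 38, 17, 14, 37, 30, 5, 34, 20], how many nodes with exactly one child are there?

Tree built from: [43, 46, 10, 38, 17, 14, 37, 30, 5, 34, 20]
Tree (level-order array): [43, 10, 46, 5, 38, None, None, None, None, 17, None, 14, 37, None, None, 30, None, 20, 34]
Rule: These are nodes with exactly 1 non-null child.
Per-node child counts:
  node 43: 2 child(ren)
  node 10: 2 child(ren)
  node 5: 0 child(ren)
  node 38: 1 child(ren)
  node 17: 2 child(ren)
  node 14: 0 child(ren)
  node 37: 1 child(ren)
  node 30: 2 child(ren)
  node 20: 0 child(ren)
  node 34: 0 child(ren)
  node 46: 0 child(ren)
Matching nodes: [38, 37]
Count of nodes with exactly one child: 2


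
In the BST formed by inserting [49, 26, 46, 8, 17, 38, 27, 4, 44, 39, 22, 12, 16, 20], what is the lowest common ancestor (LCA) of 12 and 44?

Tree insertion order: [49, 26, 46, 8, 17, 38, 27, 4, 44, 39, 22, 12, 16, 20]
Tree (level-order array): [49, 26, None, 8, 46, 4, 17, 38, None, None, None, 12, 22, 27, 44, None, 16, 20, None, None, None, 39]
In a BST, the LCA of p=12, q=44 is the first node v on the
root-to-leaf path with p <= v <= q (go left if both < v, right if both > v).
Walk from root:
  at 49: both 12 and 44 < 49, go left
  at 26: 12 <= 26 <= 44, this is the LCA
LCA = 26


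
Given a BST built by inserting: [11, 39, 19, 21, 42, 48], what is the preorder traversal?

Tree insertion order: [11, 39, 19, 21, 42, 48]
Tree (level-order array): [11, None, 39, 19, 42, None, 21, None, 48]
Preorder traversal: [11, 39, 19, 21, 42, 48]


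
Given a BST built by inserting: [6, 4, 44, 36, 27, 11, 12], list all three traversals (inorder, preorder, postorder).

Tree insertion order: [6, 4, 44, 36, 27, 11, 12]
Tree (level-order array): [6, 4, 44, None, None, 36, None, 27, None, 11, None, None, 12]
Inorder (L, root, R): [4, 6, 11, 12, 27, 36, 44]
Preorder (root, L, R): [6, 4, 44, 36, 27, 11, 12]
Postorder (L, R, root): [4, 12, 11, 27, 36, 44, 6]


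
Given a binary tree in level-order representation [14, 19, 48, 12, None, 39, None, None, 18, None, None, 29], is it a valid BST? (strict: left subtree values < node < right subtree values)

Level-order array: [14, 19, 48, 12, None, 39, None, None, 18, None, None, 29]
Validate using subtree bounds (lo, hi): at each node, require lo < value < hi,
then recurse left with hi=value and right with lo=value.
Preorder trace (stopping at first violation):
  at node 14 with bounds (-inf, +inf): OK
  at node 19 with bounds (-inf, 14): VIOLATION
Node 19 violates its bound: not (-inf < 19 < 14).
Result: Not a valid BST


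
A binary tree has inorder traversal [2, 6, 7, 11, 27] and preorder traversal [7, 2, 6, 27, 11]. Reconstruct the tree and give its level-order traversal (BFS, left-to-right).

Inorder:  [2, 6, 7, 11, 27]
Preorder: [7, 2, 6, 27, 11]
Algorithm: preorder visits root first, so consume preorder in order;
for each root, split the current inorder slice at that value into
left-subtree inorder and right-subtree inorder, then recurse.
Recursive splits:
  root=7; inorder splits into left=[2, 6], right=[11, 27]
  root=2; inorder splits into left=[], right=[6]
  root=6; inorder splits into left=[], right=[]
  root=27; inorder splits into left=[11], right=[]
  root=11; inorder splits into left=[], right=[]
Reconstructed level-order: [7, 2, 27, 6, 11]


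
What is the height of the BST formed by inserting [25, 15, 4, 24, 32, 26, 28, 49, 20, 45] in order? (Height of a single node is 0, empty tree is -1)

Insertion order: [25, 15, 4, 24, 32, 26, 28, 49, 20, 45]
Tree (level-order array): [25, 15, 32, 4, 24, 26, 49, None, None, 20, None, None, 28, 45]
Compute height bottom-up (empty subtree = -1):
  height(4) = 1 + max(-1, -1) = 0
  height(20) = 1 + max(-1, -1) = 0
  height(24) = 1 + max(0, -1) = 1
  height(15) = 1 + max(0, 1) = 2
  height(28) = 1 + max(-1, -1) = 0
  height(26) = 1 + max(-1, 0) = 1
  height(45) = 1 + max(-1, -1) = 0
  height(49) = 1 + max(0, -1) = 1
  height(32) = 1 + max(1, 1) = 2
  height(25) = 1 + max(2, 2) = 3
Height = 3


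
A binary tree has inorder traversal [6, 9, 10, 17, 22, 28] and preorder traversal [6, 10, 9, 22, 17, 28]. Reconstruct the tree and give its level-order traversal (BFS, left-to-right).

Inorder:  [6, 9, 10, 17, 22, 28]
Preorder: [6, 10, 9, 22, 17, 28]
Algorithm: preorder visits root first, so consume preorder in order;
for each root, split the current inorder slice at that value into
left-subtree inorder and right-subtree inorder, then recurse.
Recursive splits:
  root=6; inorder splits into left=[], right=[9, 10, 17, 22, 28]
  root=10; inorder splits into left=[9], right=[17, 22, 28]
  root=9; inorder splits into left=[], right=[]
  root=22; inorder splits into left=[17], right=[28]
  root=17; inorder splits into left=[], right=[]
  root=28; inorder splits into left=[], right=[]
Reconstructed level-order: [6, 10, 9, 22, 17, 28]


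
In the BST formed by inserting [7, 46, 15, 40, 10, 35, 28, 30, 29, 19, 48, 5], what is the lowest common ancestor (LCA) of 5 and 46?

Tree insertion order: [7, 46, 15, 40, 10, 35, 28, 30, 29, 19, 48, 5]
Tree (level-order array): [7, 5, 46, None, None, 15, 48, 10, 40, None, None, None, None, 35, None, 28, None, 19, 30, None, None, 29]
In a BST, the LCA of p=5, q=46 is the first node v on the
root-to-leaf path with p <= v <= q (go left if both < v, right if both > v).
Walk from root:
  at 7: 5 <= 7 <= 46, this is the LCA
LCA = 7


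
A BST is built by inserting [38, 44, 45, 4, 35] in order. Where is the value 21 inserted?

Starting tree (level order): [38, 4, 44, None, 35, None, 45]
Insertion path: 38 -> 4 -> 35
Result: insert 21 as left child of 35
Final tree (level order): [38, 4, 44, None, 35, None, 45, 21]


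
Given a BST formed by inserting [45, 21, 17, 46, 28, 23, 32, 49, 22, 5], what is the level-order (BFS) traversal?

Tree insertion order: [45, 21, 17, 46, 28, 23, 32, 49, 22, 5]
Tree (level-order array): [45, 21, 46, 17, 28, None, 49, 5, None, 23, 32, None, None, None, None, 22]
BFS from the root, enqueuing left then right child of each popped node:
  queue [45] -> pop 45, enqueue [21, 46], visited so far: [45]
  queue [21, 46] -> pop 21, enqueue [17, 28], visited so far: [45, 21]
  queue [46, 17, 28] -> pop 46, enqueue [49], visited so far: [45, 21, 46]
  queue [17, 28, 49] -> pop 17, enqueue [5], visited so far: [45, 21, 46, 17]
  queue [28, 49, 5] -> pop 28, enqueue [23, 32], visited so far: [45, 21, 46, 17, 28]
  queue [49, 5, 23, 32] -> pop 49, enqueue [none], visited so far: [45, 21, 46, 17, 28, 49]
  queue [5, 23, 32] -> pop 5, enqueue [none], visited so far: [45, 21, 46, 17, 28, 49, 5]
  queue [23, 32] -> pop 23, enqueue [22], visited so far: [45, 21, 46, 17, 28, 49, 5, 23]
  queue [32, 22] -> pop 32, enqueue [none], visited so far: [45, 21, 46, 17, 28, 49, 5, 23, 32]
  queue [22] -> pop 22, enqueue [none], visited so far: [45, 21, 46, 17, 28, 49, 5, 23, 32, 22]
Result: [45, 21, 46, 17, 28, 49, 5, 23, 32, 22]


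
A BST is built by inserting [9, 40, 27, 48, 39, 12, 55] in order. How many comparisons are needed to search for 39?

Search path for 39: 9 -> 40 -> 27 -> 39
Found: True
Comparisons: 4


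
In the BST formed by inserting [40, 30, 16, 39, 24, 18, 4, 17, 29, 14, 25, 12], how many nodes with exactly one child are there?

Tree built from: [40, 30, 16, 39, 24, 18, 4, 17, 29, 14, 25, 12]
Tree (level-order array): [40, 30, None, 16, 39, 4, 24, None, None, None, 14, 18, 29, 12, None, 17, None, 25]
Rule: These are nodes with exactly 1 non-null child.
Per-node child counts:
  node 40: 1 child(ren)
  node 30: 2 child(ren)
  node 16: 2 child(ren)
  node 4: 1 child(ren)
  node 14: 1 child(ren)
  node 12: 0 child(ren)
  node 24: 2 child(ren)
  node 18: 1 child(ren)
  node 17: 0 child(ren)
  node 29: 1 child(ren)
  node 25: 0 child(ren)
  node 39: 0 child(ren)
Matching nodes: [40, 4, 14, 18, 29]
Count of nodes with exactly one child: 5


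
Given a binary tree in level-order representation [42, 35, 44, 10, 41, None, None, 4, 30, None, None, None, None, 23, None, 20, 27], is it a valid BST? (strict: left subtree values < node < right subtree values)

Level-order array: [42, 35, 44, 10, 41, None, None, 4, 30, None, None, None, None, 23, None, 20, 27]
Validate using subtree bounds (lo, hi): at each node, require lo < value < hi,
then recurse left with hi=value and right with lo=value.
Preorder trace (stopping at first violation):
  at node 42 with bounds (-inf, +inf): OK
  at node 35 with bounds (-inf, 42): OK
  at node 10 with bounds (-inf, 35): OK
  at node 4 with bounds (-inf, 10): OK
  at node 30 with bounds (10, 35): OK
  at node 23 with bounds (10, 30): OK
  at node 20 with bounds (10, 23): OK
  at node 27 with bounds (23, 30): OK
  at node 41 with bounds (35, 42): OK
  at node 44 with bounds (42, +inf): OK
No violation found at any node.
Result: Valid BST


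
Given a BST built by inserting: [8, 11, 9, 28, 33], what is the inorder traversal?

Tree insertion order: [8, 11, 9, 28, 33]
Tree (level-order array): [8, None, 11, 9, 28, None, None, None, 33]
Inorder traversal: [8, 9, 11, 28, 33]


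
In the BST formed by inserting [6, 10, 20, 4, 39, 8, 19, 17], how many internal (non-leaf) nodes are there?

Tree built from: [6, 10, 20, 4, 39, 8, 19, 17]
Tree (level-order array): [6, 4, 10, None, None, 8, 20, None, None, 19, 39, 17]
Rule: An internal node has at least one child.
Per-node child counts:
  node 6: 2 child(ren)
  node 4: 0 child(ren)
  node 10: 2 child(ren)
  node 8: 0 child(ren)
  node 20: 2 child(ren)
  node 19: 1 child(ren)
  node 17: 0 child(ren)
  node 39: 0 child(ren)
Matching nodes: [6, 10, 20, 19]
Count of internal (non-leaf) nodes: 4


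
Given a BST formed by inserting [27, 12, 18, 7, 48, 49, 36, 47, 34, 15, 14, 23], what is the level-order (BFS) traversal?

Tree insertion order: [27, 12, 18, 7, 48, 49, 36, 47, 34, 15, 14, 23]
Tree (level-order array): [27, 12, 48, 7, 18, 36, 49, None, None, 15, 23, 34, 47, None, None, 14]
BFS from the root, enqueuing left then right child of each popped node:
  queue [27] -> pop 27, enqueue [12, 48], visited so far: [27]
  queue [12, 48] -> pop 12, enqueue [7, 18], visited so far: [27, 12]
  queue [48, 7, 18] -> pop 48, enqueue [36, 49], visited so far: [27, 12, 48]
  queue [7, 18, 36, 49] -> pop 7, enqueue [none], visited so far: [27, 12, 48, 7]
  queue [18, 36, 49] -> pop 18, enqueue [15, 23], visited so far: [27, 12, 48, 7, 18]
  queue [36, 49, 15, 23] -> pop 36, enqueue [34, 47], visited so far: [27, 12, 48, 7, 18, 36]
  queue [49, 15, 23, 34, 47] -> pop 49, enqueue [none], visited so far: [27, 12, 48, 7, 18, 36, 49]
  queue [15, 23, 34, 47] -> pop 15, enqueue [14], visited so far: [27, 12, 48, 7, 18, 36, 49, 15]
  queue [23, 34, 47, 14] -> pop 23, enqueue [none], visited so far: [27, 12, 48, 7, 18, 36, 49, 15, 23]
  queue [34, 47, 14] -> pop 34, enqueue [none], visited so far: [27, 12, 48, 7, 18, 36, 49, 15, 23, 34]
  queue [47, 14] -> pop 47, enqueue [none], visited so far: [27, 12, 48, 7, 18, 36, 49, 15, 23, 34, 47]
  queue [14] -> pop 14, enqueue [none], visited so far: [27, 12, 48, 7, 18, 36, 49, 15, 23, 34, 47, 14]
Result: [27, 12, 48, 7, 18, 36, 49, 15, 23, 34, 47, 14]


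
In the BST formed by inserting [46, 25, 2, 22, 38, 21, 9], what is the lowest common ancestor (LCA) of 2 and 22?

Tree insertion order: [46, 25, 2, 22, 38, 21, 9]
Tree (level-order array): [46, 25, None, 2, 38, None, 22, None, None, 21, None, 9]
In a BST, the LCA of p=2, q=22 is the first node v on the
root-to-leaf path with p <= v <= q (go left if both < v, right if both > v).
Walk from root:
  at 46: both 2 and 22 < 46, go left
  at 25: both 2 and 22 < 25, go left
  at 2: 2 <= 2 <= 22, this is the LCA
LCA = 2


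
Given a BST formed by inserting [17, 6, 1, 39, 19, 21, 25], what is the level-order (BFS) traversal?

Tree insertion order: [17, 6, 1, 39, 19, 21, 25]
Tree (level-order array): [17, 6, 39, 1, None, 19, None, None, None, None, 21, None, 25]
BFS from the root, enqueuing left then right child of each popped node:
  queue [17] -> pop 17, enqueue [6, 39], visited so far: [17]
  queue [6, 39] -> pop 6, enqueue [1], visited so far: [17, 6]
  queue [39, 1] -> pop 39, enqueue [19], visited so far: [17, 6, 39]
  queue [1, 19] -> pop 1, enqueue [none], visited so far: [17, 6, 39, 1]
  queue [19] -> pop 19, enqueue [21], visited so far: [17, 6, 39, 1, 19]
  queue [21] -> pop 21, enqueue [25], visited so far: [17, 6, 39, 1, 19, 21]
  queue [25] -> pop 25, enqueue [none], visited so far: [17, 6, 39, 1, 19, 21, 25]
Result: [17, 6, 39, 1, 19, 21, 25]


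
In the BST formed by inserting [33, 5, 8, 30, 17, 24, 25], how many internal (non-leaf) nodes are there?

Tree built from: [33, 5, 8, 30, 17, 24, 25]
Tree (level-order array): [33, 5, None, None, 8, None, 30, 17, None, None, 24, None, 25]
Rule: An internal node has at least one child.
Per-node child counts:
  node 33: 1 child(ren)
  node 5: 1 child(ren)
  node 8: 1 child(ren)
  node 30: 1 child(ren)
  node 17: 1 child(ren)
  node 24: 1 child(ren)
  node 25: 0 child(ren)
Matching nodes: [33, 5, 8, 30, 17, 24]
Count of internal (non-leaf) nodes: 6


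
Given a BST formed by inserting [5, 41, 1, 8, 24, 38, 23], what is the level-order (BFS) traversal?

Tree insertion order: [5, 41, 1, 8, 24, 38, 23]
Tree (level-order array): [5, 1, 41, None, None, 8, None, None, 24, 23, 38]
BFS from the root, enqueuing left then right child of each popped node:
  queue [5] -> pop 5, enqueue [1, 41], visited so far: [5]
  queue [1, 41] -> pop 1, enqueue [none], visited so far: [5, 1]
  queue [41] -> pop 41, enqueue [8], visited so far: [5, 1, 41]
  queue [8] -> pop 8, enqueue [24], visited so far: [5, 1, 41, 8]
  queue [24] -> pop 24, enqueue [23, 38], visited so far: [5, 1, 41, 8, 24]
  queue [23, 38] -> pop 23, enqueue [none], visited so far: [5, 1, 41, 8, 24, 23]
  queue [38] -> pop 38, enqueue [none], visited so far: [5, 1, 41, 8, 24, 23, 38]
Result: [5, 1, 41, 8, 24, 23, 38]


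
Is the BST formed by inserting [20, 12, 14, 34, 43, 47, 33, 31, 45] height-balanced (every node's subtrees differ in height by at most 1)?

Tree (level-order array): [20, 12, 34, None, 14, 33, 43, None, None, 31, None, None, 47, None, None, 45]
Definition: a tree is height-balanced if, at every node, |h(left) - h(right)| <= 1 (empty subtree has height -1).
Bottom-up per-node check:
  node 14: h_left=-1, h_right=-1, diff=0 [OK], height=0
  node 12: h_left=-1, h_right=0, diff=1 [OK], height=1
  node 31: h_left=-1, h_right=-1, diff=0 [OK], height=0
  node 33: h_left=0, h_right=-1, diff=1 [OK], height=1
  node 45: h_left=-1, h_right=-1, diff=0 [OK], height=0
  node 47: h_left=0, h_right=-1, diff=1 [OK], height=1
  node 43: h_left=-1, h_right=1, diff=2 [FAIL (|-1-1|=2 > 1)], height=2
  node 34: h_left=1, h_right=2, diff=1 [OK], height=3
  node 20: h_left=1, h_right=3, diff=2 [FAIL (|1-3|=2 > 1)], height=4
Node 43 violates the condition: |-1 - 1| = 2 > 1.
Result: Not balanced


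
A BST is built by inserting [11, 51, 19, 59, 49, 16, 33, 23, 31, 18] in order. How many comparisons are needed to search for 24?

Search path for 24: 11 -> 51 -> 19 -> 49 -> 33 -> 23 -> 31
Found: False
Comparisons: 7


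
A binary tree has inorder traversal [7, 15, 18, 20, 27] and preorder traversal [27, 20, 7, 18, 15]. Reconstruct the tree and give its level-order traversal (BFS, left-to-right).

Inorder:  [7, 15, 18, 20, 27]
Preorder: [27, 20, 7, 18, 15]
Algorithm: preorder visits root first, so consume preorder in order;
for each root, split the current inorder slice at that value into
left-subtree inorder and right-subtree inorder, then recurse.
Recursive splits:
  root=27; inorder splits into left=[7, 15, 18, 20], right=[]
  root=20; inorder splits into left=[7, 15, 18], right=[]
  root=7; inorder splits into left=[], right=[15, 18]
  root=18; inorder splits into left=[15], right=[]
  root=15; inorder splits into left=[], right=[]
Reconstructed level-order: [27, 20, 7, 18, 15]


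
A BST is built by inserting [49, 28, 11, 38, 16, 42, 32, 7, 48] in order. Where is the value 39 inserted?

Starting tree (level order): [49, 28, None, 11, 38, 7, 16, 32, 42, None, None, None, None, None, None, None, 48]
Insertion path: 49 -> 28 -> 38 -> 42
Result: insert 39 as left child of 42
Final tree (level order): [49, 28, None, 11, 38, 7, 16, 32, 42, None, None, None, None, None, None, 39, 48]


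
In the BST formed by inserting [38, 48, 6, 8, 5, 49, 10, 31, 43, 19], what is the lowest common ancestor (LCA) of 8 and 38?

Tree insertion order: [38, 48, 6, 8, 5, 49, 10, 31, 43, 19]
Tree (level-order array): [38, 6, 48, 5, 8, 43, 49, None, None, None, 10, None, None, None, None, None, 31, 19]
In a BST, the LCA of p=8, q=38 is the first node v on the
root-to-leaf path with p <= v <= q (go left if both < v, right if both > v).
Walk from root:
  at 38: 8 <= 38 <= 38, this is the LCA
LCA = 38


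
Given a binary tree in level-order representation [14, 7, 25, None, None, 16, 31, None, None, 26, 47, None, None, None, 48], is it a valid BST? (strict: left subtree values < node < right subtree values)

Level-order array: [14, 7, 25, None, None, 16, 31, None, None, 26, 47, None, None, None, 48]
Validate using subtree bounds (lo, hi): at each node, require lo < value < hi,
then recurse left with hi=value and right with lo=value.
Preorder trace (stopping at first violation):
  at node 14 with bounds (-inf, +inf): OK
  at node 7 with bounds (-inf, 14): OK
  at node 25 with bounds (14, +inf): OK
  at node 16 with bounds (14, 25): OK
  at node 31 with bounds (25, +inf): OK
  at node 26 with bounds (25, 31): OK
  at node 47 with bounds (31, +inf): OK
  at node 48 with bounds (47, +inf): OK
No violation found at any node.
Result: Valid BST


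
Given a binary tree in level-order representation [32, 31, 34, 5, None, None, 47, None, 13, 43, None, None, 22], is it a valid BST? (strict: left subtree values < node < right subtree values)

Level-order array: [32, 31, 34, 5, None, None, 47, None, 13, 43, None, None, 22]
Validate using subtree bounds (lo, hi): at each node, require lo < value < hi,
then recurse left with hi=value and right with lo=value.
Preorder trace (stopping at first violation):
  at node 32 with bounds (-inf, +inf): OK
  at node 31 with bounds (-inf, 32): OK
  at node 5 with bounds (-inf, 31): OK
  at node 13 with bounds (5, 31): OK
  at node 22 with bounds (13, 31): OK
  at node 34 with bounds (32, +inf): OK
  at node 47 with bounds (34, +inf): OK
  at node 43 with bounds (34, 47): OK
No violation found at any node.
Result: Valid BST


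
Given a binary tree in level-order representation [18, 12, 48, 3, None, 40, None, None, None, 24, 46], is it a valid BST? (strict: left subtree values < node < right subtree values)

Level-order array: [18, 12, 48, 3, None, 40, None, None, None, 24, 46]
Validate using subtree bounds (lo, hi): at each node, require lo < value < hi,
then recurse left with hi=value and right with lo=value.
Preorder trace (stopping at first violation):
  at node 18 with bounds (-inf, +inf): OK
  at node 12 with bounds (-inf, 18): OK
  at node 3 with bounds (-inf, 12): OK
  at node 48 with bounds (18, +inf): OK
  at node 40 with bounds (18, 48): OK
  at node 24 with bounds (18, 40): OK
  at node 46 with bounds (40, 48): OK
No violation found at any node.
Result: Valid BST


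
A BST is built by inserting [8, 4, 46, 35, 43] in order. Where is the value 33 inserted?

Starting tree (level order): [8, 4, 46, None, None, 35, None, None, 43]
Insertion path: 8 -> 46 -> 35
Result: insert 33 as left child of 35
Final tree (level order): [8, 4, 46, None, None, 35, None, 33, 43]


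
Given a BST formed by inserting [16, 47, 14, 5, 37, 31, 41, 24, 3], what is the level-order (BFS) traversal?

Tree insertion order: [16, 47, 14, 5, 37, 31, 41, 24, 3]
Tree (level-order array): [16, 14, 47, 5, None, 37, None, 3, None, 31, 41, None, None, 24]
BFS from the root, enqueuing left then right child of each popped node:
  queue [16] -> pop 16, enqueue [14, 47], visited so far: [16]
  queue [14, 47] -> pop 14, enqueue [5], visited so far: [16, 14]
  queue [47, 5] -> pop 47, enqueue [37], visited so far: [16, 14, 47]
  queue [5, 37] -> pop 5, enqueue [3], visited so far: [16, 14, 47, 5]
  queue [37, 3] -> pop 37, enqueue [31, 41], visited so far: [16, 14, 47, 5, 37]
  queue [3, 31, 41] -> pop 3, enqueue [none], visited so far: [16, 14, 47, 5, 37, 3]
  queue [31, 41] -> pop 31, enqueue [24], visited so far: [16, 14, 47, 5, 37, 3, 31]
  queue [41, 24] -> pop 41, enqueue [none], visited so far: [16, 14, 47, 5, 37, 3, 31, 41]
  queue [24] -> pop 24, enqueue [none], visited so far: [16, 14, 47, 5, 37, 3, 31, 41, 24]
Result: [16, 14, 47, 5, 37, 3, 31, 41, 24]


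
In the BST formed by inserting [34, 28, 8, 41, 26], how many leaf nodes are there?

Tree built from: [34, 28, 8, 41, 26]
Tree (level-order array): [34, 28, 41, 8, None, None, None, None, 26]
Rule: A leaf has 0 children.
Per-node child counts:
  node 34: 2 child(ren)
  node 28: 1 child(ren)
  node 8: 1 child(ren)
  node 26: 0 child(ren)
  node 41: 0 child(ren)
Matching nodes: [26, 41]
Count of leaf nodes: 2


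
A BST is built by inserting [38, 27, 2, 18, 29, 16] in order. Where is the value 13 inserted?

Starting tree (level order): [38, 27, None, 2, 29, None, 18, None, None, 16]
Insertion path: 38 -> 27 -> 2 -> 18 -> 16
Result: insert 13 as left child of 16
Final tree (level order): [38, 27, None, 2, 29, None, 18, None, None, 16, None, 13]


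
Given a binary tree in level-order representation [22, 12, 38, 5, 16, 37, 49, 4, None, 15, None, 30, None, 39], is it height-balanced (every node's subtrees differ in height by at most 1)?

Tree (level-order array): [22, 12, 38, 5, 16, 37, 49, 4, None, 15, None, 30, None, 39]
Definition: a tree is height-balanced if, at every node, |h(left) - h(right)| <= 1 (empty subtree has height -1).
Bottom-up per-node check:
  node 4: h_left=-1, h_right=-1, diff=0 [OK], height=0
  node 5: h_left=0, h_right=-1, diff=1 [OK], height=1
  node 15: h_left=-1, h_right=-1, diff=0 [OK], height=0
  node 16: h_left=0, h_right=-1, diff=1 [OK], height=1
  node 12: h_left=1, h_right=1, diff=0 [OK], height=2
  node 30: h_left=-1, h_right=-1, diff=0 [OK], height=0
  node 37: h_left=0, h_right=-1, diff=1 [OK], height=1
  node 39: h_left=-1, h_right=-1, diff=0 [OK], height=0
  node 49: h_left=0, h_right=-1, diff=1 [OK], height=1
  node 38: h_left=1, h_right=1, diff=0 [OK], height=2
  node 22: h_left=2, h_right=2, diff=0 [OK], height=3
All nodes satisfy the balance condition.
Result: Balanced


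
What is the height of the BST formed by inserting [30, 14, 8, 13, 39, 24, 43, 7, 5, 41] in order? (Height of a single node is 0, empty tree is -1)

Insertion order: [30, 14, 8, 13, 39, 24, 43, 7, 5, 41]
Tree (level-order array): [30, 14, 39, 8, 24, None, 43, 7, 13, None, None, 41, None, 5]
Compute height bottom-up (empty subtree = -1):
  height(5) = 1 + max(-1, -1) = 0
  height(7) = 1 + max(0, -1) = 1
  height(13) = 1 + max(-1, -1) = 0
  height(8) = 1 + max(1, 0) = 2
  height(24) = 1 + max(-1, -1) = 0
  height(14) = 1 + max(2, 0) = 3
  height(41) = 1 + max(-1, -1) = 0
  height(43) = 1 + max(0, -1) = 1
  height(39) = 1 + max(-1, 1) = 2
  height(30) = 1 + max(3, 2) = 4
Height = 4


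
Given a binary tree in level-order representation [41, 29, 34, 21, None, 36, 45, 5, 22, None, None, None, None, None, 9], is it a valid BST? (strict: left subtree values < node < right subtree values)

Level-order array: [41, 29, 34, 21, None, 36, 45, 5, 22, None, None, None, None, None, 9]
Validate using subtree bounds (lo, hi): at each node, require lo < value < hi,
then recurse left with hi=value and right with lo=value.
Preorder trace (stopping at first violation):
  at node 41 with bounds (-inf, +inf): OK
  at node 29 with bounds (-inf, 41): OK
  at node 21 with bounds (-inf, 29): OK
  at node 5 with bounds (-inf, 21): OK
  at node 9 with bounds (5, 21): OK
  at node 22 with bounds (21, 29): OK
  at node 34 with bounds (41, +inf): VIOLATION
Node 34 violates its bound: not (41 < 34 < +inf).
Result: Not a valid BST


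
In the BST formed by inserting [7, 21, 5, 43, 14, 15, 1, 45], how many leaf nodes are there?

Tree built from: [7, 21, 5, 43, 14, 15, 1, 45]
Tree (level-order array): [7, 5, 21, 1, None, 14, 43, None, None, None, 15, None, 45]
Rule: A leaf has 0 children.
Per-node child counts:
  node 7: 2 child(ren)
  node 5: 1 child(ren)
  node 1: 0 child(ren)
  node 21: 2 child(ren)
  node 14: 1 child(ren)
  node 15: 0 child(ren)
  node 43: 1 child(ren)
  node 45: 0 child(ren)
Matching nodes: [1, 15, 45]
Count of leaf nodes: 3


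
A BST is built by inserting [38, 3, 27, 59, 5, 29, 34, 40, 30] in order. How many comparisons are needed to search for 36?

Search path for 36: 38 -> 3 -> 27 -> 29 -> 34
Found: False
Comparisons: 5


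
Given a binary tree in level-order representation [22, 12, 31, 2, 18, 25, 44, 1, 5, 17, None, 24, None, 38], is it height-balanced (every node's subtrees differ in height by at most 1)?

Tree (level-order array): [22, 12, 31, 2, 18, 25, 44, 1, 5, 17, None, 24, None, 38]
Definition: a tree is height-balanced if, at every node, |h(left) - h(right)| <= 1 (empty subtree has height -1).
Bottom-up per-node check:
  node 1: h_left=-1, h_right=-1, diff=0 [OK], height=0
  node 5: h_left=-1, h_right=-1, diff=0 [OK], height=0
  node 2: h_left=0, h_right=0, diff=0 [OK], height=1
  node 17: h_left=-1, h_right=-1, diff=0 [OK], height=0
  node 18: h_left=0, h_right=-1, diff=1 [OK], height=1
  node 12: h_left=1, h_right=1, diff=0 [OK], height=2
  node 24: h_left=-1, h_right=-1, diff=0 [OK], height=0
  node 25: h_left=0, h_right=-1, diff=1 [OK], height=1
  node 38: h_left=-1, h_right=-1, diff=0 [OK], height=0
  node 44: h_left=0, h_right=-1, diff=1 [OK], height=1
  node 31: h_left=1, h_right=1, diff=0 [OK], height=2
  node 22: h_left=2, h_right=2, diff=0 [OK], height=3
All nodes satisfy the balance condition.
Result: Balanced


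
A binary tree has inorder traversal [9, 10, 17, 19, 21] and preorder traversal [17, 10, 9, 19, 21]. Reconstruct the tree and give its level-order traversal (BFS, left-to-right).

Inorder:  [9, 10, 17, 19, 21]
Preorder: [17, 10, 9, 19, 21]
Algorithm: preorder visits root first, so consume preorder in order;
for each root, split the current inorder slice at that value into
left-subtree inorder and right-subtree inorder, then recurse.
Recursive splits:
  root=17; inorder splits into left=[9, 10], right=[19, 21]
  root=10; inorder splits into left=[9], right=[]
  root=9; inorder splits into left=[], right=[]
  root=19; inorder splits into left=[], right=[21]
  root=21; inorder splits into left=[], right=[]
Reconstructed level-order: [17, 10, 19, 9, 21]


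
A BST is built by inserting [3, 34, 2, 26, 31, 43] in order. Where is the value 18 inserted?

Starting tree (level order): [3, 2, 34, None, None, 26, 43, None, 31]
Insertion path: 3 -> 34 -> 26
Result: insert 18 as left child of 26
Final tree (level order): [3, 2, 34, None, None, 26, 43, 18, 31]


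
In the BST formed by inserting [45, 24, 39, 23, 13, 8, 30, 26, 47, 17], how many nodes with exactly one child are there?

Tree built from: [45, 24, 39, 23, 13, 8, 30, 26, 47, 17]
Tree (level-order array): [45, 24, 47, 23, 39, None, None, 13, None, 30, None, 8, 17, 26]
Rule: These are nodes with exactly 1 non-null child.
Per-node child counts:
  node 45: 2 child(ren)
  node 24: 2 child(ren)
  node 23: 1 child(ren)
  node 13: 2 child(ren)
  node 8: 0 child(ren)
  node 17: 0 child(ren)
  node 39: 1 child(ren)
  node 30: 1 child(ren)
  node 26: 0 child(ren)
  node 47: 0 child(ren)
Matching nodes: [23, 39, 30]
Count of nodes with exactly one child: 3


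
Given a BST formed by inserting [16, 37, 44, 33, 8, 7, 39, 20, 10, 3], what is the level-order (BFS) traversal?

Tree insertion order: [16, 37, 44, 33, 8, 7, 39, 20, 10, 3]
Tree (level-order array): [16, 8, 37, 7, 10, 33, 44, 3, None, None, None, 20, None, 39]
BFS from the root, enqueuing left then right child of each popped node:
  queue [16] -> pop 16, enqueue [8, 37], visited so far: [16]
  queue [8, 37] -> pop 8, enqueue [7, 10], visited so far: [16, 8]
  queue [37, 7, 10] -> pop 37, enqueue [33, 44], visited so far: [16, 8, 37]
  queue [7, 10, 33, 44] -> pop 7, enqueue [3], visited so far: [16, 8, 37, 7]
  queue [10, 33, 44, 3] -> pop 10, enqueue [none], visited so far: [16, 8, 37, 7, 10]
  queue [33, 44, 3] -> pop 33, enqueue [20], visited so far: [16, 8, 37, 7, 10, 33]
  queue [44, 3, 20] -> pop 44, enqueue [39], visited so far: [16, 8, 37, 7, 10, 33, 44]
  queue [3, 20, 39] -> pop 3, enqueue [none], visited so far: [16, 8, 37, 7, 10, 33, 44, 3]
  queue [20, 39] -> pop 20, enqueue [none], visited so far: [16, 8, 37, 7, 10, 33, 44, 3, 20]
  queue [39] -> pop 39, enqueue [none], visited so far: [16, 8, 37, 7, 10, 33, 44, 3, 20, 39]
Result: [16, 8, 37, 7, 10, 33, 44, 3, 20, 39]


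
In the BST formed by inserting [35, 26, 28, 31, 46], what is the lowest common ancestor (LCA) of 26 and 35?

Tree insertion order: [35, 26, 28, 31, 46]
Tree (level-order array): [35, 26, 46, None, 28, None, None, None, 31]
In a BST, the LCA of p=26, q=35 is the first node v on the
root-to-leaf path with p <= v <= q (go left if both < v, right if both > v).
Walk from root:
  at 35: 26 <= 35 <= 35, this is the LCA
LCA = 35


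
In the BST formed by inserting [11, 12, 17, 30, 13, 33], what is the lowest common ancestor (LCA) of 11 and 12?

Tree insertion order: [11, 12, 17, 30, 13, 33]
Tree (level-order array): [11, None, 12, None, 17, 13, 30, None, None, None, 33]
In a BST, the LCA of p=11, q=12 is the first node v on the
root-to-leaf path with p <= v <= q (go left if both < v, right if both > v).
Walk from root:
  at 11: 11 <= 11 <= 12, this is the LCA
LCA = 11


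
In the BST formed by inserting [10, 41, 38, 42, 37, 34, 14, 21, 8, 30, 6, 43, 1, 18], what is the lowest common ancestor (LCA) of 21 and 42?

Tree insertion order: [10, 41, 38, 42, 37, 34, 14, 21, 8, 30, 6, 43, 1, 18]
Tree (level-order array): [10, 8, 41, 6, None, 38, 42, 1, None, 37, None, None, 43, None, None, 34, None, None, None, 14, None, None, 21, 18, 30]
In a BST, the LCA of p=21, q=42 is the first node v on the
root-to-leaf path with p <= v <= q (go left if both < v, right if both > v).
Walk from root:
  at 10: both 21 and 42 > 10, go right
  at 41: 21 <= 41 <= 42, this is the LCA
LCA = 41


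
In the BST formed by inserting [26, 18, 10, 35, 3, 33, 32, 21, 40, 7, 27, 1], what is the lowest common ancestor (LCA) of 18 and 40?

Tree insertion order: [26, 18, 10, 35, 3, 33, 32, 21, 40, 7, 27, 1]
Tree (level-order array): [26, 18, 35, 10, 21, 33, 40, 3, None, None, None, 32, None, None, None, 1, 7, 27]
In a BST, the LCA of p=18, q=40 is the first node v on the
root-to-leaf path with p <= v <= q (go left if both < v, right if both > v).
Walk from root:
  at 26: 18 <= 26 <= 40, this is the LCA
LCA = 26


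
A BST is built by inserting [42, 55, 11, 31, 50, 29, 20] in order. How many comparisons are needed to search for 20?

Search path for 20: 42 -> 11 -> 31 -> 29 -> 20
Found: True
Comparisons: 5


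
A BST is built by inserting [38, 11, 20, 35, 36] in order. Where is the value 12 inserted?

Starting tree (level order): [38, 11, None, None, 20, None, 35, None, 36]
Insertion path: 38 -> 11 -> 20
Result: insert 12 as left child of 20
Final tree (level order): [38, 11, None, None, 20, 12, 35, None, None, None, 36]


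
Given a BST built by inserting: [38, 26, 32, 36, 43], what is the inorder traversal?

Tree insertion order: [38, 26, 32, 36, 43]
Tree (level-order array): [38, 26, 43, None, 32, None, None, None, 36]
Inorder traversal: [26, 32, 36, 38, 43]


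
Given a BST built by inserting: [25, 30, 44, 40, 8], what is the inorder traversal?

Tree insertion order: [25, 30, 44, 40, 8]
Tree (level-order array): [25, 8, 30, None, None, None, 44, 40]
Inorder traversal: [8, 25, 30, 40, 44]


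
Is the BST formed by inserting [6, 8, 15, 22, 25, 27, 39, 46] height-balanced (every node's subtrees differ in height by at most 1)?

Tree (level-order array): [6, None, 8, None, 15, None, 22, None, 25, None, 27, None, 39, None, 46]
Definition: a tree is height-balanced if, at every node, |h(left) - h(right)| <= 1 (empty subtree has height -1).
Bottom-up per-node check:
  node 46: h_left=-1, h_right=-1, diff=0 [OK], height=0
  node 39: h_left=-1, h_right=0, diff=1 [OK], height=1
  node 27: h_left=-1, h_right=1, diff=2 [FAIL (|-1-1|=2 > 1)], height=2
  node 25: h_left=-1, h_right=2, diff=3 [FAIL (|-1-2|=3 > 1)], height=3
  node 22: h_left=-1, h_right=3, diff=4 [FAIL (|-1-3|=4 > 1)], height=4
  node 15: h_left=-1, h_right=4, diff=5 [FAIL (|-1-4|=5 > 1)], height=5
  node 8: h_left=-1, h_right=5, diff=6 [FAIL (|-1-5|=6 > 1)], height=6
  node 6: h_left=-1, h_right=6, diff=7 [FAIL (|-1-6|=7 > 1)], height=7
Node 27 violates the condition: |-1 - 1| = 2 > 1.
Result: Not balanced


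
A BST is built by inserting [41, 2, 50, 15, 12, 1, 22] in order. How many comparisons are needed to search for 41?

Search path for 41: 41
Found: True
Comparisons: 1


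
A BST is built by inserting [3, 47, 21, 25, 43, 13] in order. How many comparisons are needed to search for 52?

Search path for 52: 3 -> 47
Found: False
Comparisons: 2


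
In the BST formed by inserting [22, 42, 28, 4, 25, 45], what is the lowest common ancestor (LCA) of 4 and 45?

Tree insertion order: [22, 42, 28, 4, 25, 45]
Tree (level-order array): [22, 4, 42, None, None, 28, 45, 25]
In a BST, the LCA of p=4, q=45 is the first node v on the
root-to-leaf path with p <= v <= q (go left if both < v, right if both > v).
Walk from root:
  at 22: 4 <= 22 <= 45, this is the LCA
LCA = 22


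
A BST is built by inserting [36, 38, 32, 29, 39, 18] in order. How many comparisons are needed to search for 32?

Search path for 32: 36 -> 32
Found: True
Comparisons: 2


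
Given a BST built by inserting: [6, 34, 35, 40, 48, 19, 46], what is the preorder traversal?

Tree insertion order: [6, 34, 35, 40, 48, 19, 46]
Tree (level-order array): [6, None, 34, 19, 35, None, None, None, 40, None, 48, 46]
Preorder traversal: [6, 34, 19, 35, 40, 48, 46]


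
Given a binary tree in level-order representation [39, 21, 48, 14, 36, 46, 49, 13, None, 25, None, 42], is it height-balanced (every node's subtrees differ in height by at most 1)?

Tree (level-order array): [39, 21, 48, 14, 36, 46, 49, 13, None, 25, None, 42]
Definition: a tree is height-balanced if, at every node, |h(left) - h(right)| <= 1 (empty subtree has height -1).
Bottom-up per-node check:
  node 13: h_left=-1, h_right=-1, diff=0 [OK], height=0
  node 14: h_left=0, h_right=-1, diff=1 [OK], height=1
  node 25: h_left=-1, h_right=-1, diff=0 [OK], height=0
  node 36: h_left=0, h_right=-1, diff=1 [OK], height=1
  node 21: h_left=1, h_right=1, diff=0 [OK], height=2
  node 42: h_left=-1, h_right=-1, diff=0 [OK], height=0
  node 46: h_left=0, h_right=-1, diff=1 [OK], height=1
  node 49: h_left=-1, h_right=-1, diff=0 [OK], height=0
  node 48: h_left=1, h_right=0, diff=1 [OK], height=2
  node 39: h_left=2, h_right=2, diff=0 [OK], height=3
All nodes satisfy the balance condition.
Result: Balanced


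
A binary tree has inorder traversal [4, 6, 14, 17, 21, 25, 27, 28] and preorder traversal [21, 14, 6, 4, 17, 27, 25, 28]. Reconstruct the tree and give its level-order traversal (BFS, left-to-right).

Inorder:  [4, 6, 14, 17, 21, 25, 27, 28]
Preorder: [21, 14, 6, 4, 17, 27, 25, 28]
Algorithm: preorder visits root first, so consume preorder in order;
for each root, split the current inorder slice at that value into
left-subtree inorder and right-subtree inorder, then recurse.
Recursive splits:
  root=21; inorder splits into left=[4, 6, 14, 17], right=[25, 27, 28]
  root=14; inorder splits into left=[4, 6], right=[17]
  root=6; inorder splits into left=[4], right=[]
  root=4; inorder splits into left=[], right=[]
  root=17; inorder splits into left=[], right=[]
  root=27; inorder splits into left=[25], right=[28]
  root=25; inorder splits into left=[], right=[]
  root=28; inorder splits into left=[], right=[]
Reconstructed level-order: [21, 14, 27, 6, 17, 25, 28, 4]
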